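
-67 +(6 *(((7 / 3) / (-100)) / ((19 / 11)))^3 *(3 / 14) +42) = -514425065219 / 20577000000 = -25.00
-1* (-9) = 9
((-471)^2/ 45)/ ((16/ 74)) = 22800.32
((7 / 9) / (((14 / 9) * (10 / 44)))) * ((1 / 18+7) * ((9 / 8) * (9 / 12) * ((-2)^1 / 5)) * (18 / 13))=-37719 / 5200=-7.25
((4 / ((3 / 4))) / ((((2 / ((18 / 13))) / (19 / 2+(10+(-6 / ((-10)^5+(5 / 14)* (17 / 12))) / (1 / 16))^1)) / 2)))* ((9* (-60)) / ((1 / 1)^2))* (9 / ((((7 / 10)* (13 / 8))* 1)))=-2445628917703680 / 3974859889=-615274.25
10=10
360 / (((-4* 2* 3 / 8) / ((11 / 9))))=-440 / 3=-146.67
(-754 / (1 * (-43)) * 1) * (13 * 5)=1139.77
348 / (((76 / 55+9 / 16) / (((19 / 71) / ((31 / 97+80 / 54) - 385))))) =-262738080 / 2102036011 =-0.12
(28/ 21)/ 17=4/ 51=0.08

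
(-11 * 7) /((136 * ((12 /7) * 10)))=-539 /16320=-0.03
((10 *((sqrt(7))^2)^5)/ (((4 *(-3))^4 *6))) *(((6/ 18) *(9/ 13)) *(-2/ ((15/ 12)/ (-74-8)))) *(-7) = -4823609/ 16848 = -286.30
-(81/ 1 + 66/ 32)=-1329/ 16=-83.06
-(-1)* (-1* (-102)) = 102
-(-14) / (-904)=-7 / 452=-0.02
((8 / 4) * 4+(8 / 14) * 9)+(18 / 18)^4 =99 / 7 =14.14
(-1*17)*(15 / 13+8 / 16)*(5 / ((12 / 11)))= -40205 / 312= -128.86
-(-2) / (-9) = -2 / 9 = -0.22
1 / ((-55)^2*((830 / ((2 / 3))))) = 1 / 3766125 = 0.00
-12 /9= -4 /3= -1.33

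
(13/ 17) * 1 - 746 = -12669/ 17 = -745.24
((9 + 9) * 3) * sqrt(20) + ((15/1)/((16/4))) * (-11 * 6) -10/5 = -499/2 + 108 * sqrt(5) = -8.00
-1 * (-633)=633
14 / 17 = 0.82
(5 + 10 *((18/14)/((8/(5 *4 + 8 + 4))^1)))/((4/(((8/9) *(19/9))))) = 15010/567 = 26.47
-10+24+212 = 226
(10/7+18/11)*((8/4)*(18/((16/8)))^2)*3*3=344088/77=4468.68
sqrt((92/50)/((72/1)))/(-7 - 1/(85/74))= -17 * sqrt(23)/4014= -0.02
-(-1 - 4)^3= 125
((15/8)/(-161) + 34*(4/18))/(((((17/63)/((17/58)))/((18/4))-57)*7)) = -787041/41477464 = -0.02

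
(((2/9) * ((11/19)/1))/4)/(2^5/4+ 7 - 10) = 11/1710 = 0.01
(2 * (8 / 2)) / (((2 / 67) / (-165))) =-44220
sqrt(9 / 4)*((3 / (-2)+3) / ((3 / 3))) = 9 / 4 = 2.25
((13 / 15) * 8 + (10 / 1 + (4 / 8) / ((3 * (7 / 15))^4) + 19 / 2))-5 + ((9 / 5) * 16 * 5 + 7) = 6214874 / 36015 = 172.56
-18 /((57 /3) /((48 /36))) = -24 /19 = -1.26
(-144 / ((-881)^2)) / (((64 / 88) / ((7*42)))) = -58212 / 776161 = -0.07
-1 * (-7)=7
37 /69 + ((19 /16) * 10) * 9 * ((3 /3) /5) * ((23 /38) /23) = 1213 /1104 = 1.10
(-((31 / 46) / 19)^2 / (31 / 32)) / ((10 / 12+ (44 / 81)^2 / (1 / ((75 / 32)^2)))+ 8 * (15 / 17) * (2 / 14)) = -1376911872 / 3671343695735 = -0.00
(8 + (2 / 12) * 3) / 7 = 17 / 14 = 1.21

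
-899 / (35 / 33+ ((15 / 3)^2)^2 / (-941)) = -27916647 / 12310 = -2267.80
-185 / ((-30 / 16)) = 296 / 3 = 98.67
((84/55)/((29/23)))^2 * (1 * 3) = 11197872/2544025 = 4.40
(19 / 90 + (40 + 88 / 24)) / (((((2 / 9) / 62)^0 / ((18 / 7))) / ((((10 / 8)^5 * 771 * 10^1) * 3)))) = 28543865625 / 3584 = 7964248.22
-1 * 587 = -587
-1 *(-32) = 32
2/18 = 1/9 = 0.11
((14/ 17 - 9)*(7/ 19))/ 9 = -973/ 2907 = -0.33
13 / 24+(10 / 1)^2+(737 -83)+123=21061 / 24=877.54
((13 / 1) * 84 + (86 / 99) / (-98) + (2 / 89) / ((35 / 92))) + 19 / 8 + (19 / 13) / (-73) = 17936001290569 / 16388812440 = 1094.41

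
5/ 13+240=3125/ 13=240.38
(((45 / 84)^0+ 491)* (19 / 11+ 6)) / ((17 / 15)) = 36900 / 11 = 3354.55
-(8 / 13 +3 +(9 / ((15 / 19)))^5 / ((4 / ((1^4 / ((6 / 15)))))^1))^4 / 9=-3743886832823802754247461228472959348561 / 160655625000000000000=-23303801736315194405.72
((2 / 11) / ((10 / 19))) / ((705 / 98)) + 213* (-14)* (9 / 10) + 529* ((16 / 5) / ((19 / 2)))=-1845910537 / 736725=-2505.56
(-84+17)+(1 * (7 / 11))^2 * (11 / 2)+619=12193 / 22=554.23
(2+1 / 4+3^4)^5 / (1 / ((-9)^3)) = -2985029970014997 / 1024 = -2915068330092.77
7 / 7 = 1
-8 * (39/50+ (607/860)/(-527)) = -3529046/566525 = -6.23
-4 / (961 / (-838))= 3.49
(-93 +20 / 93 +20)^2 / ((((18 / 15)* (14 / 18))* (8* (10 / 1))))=6545623 / 92256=70.95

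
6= 6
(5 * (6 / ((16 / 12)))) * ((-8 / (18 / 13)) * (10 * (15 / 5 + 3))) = -7800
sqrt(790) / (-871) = -sqrt(790) / 871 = -0.03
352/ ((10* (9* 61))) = 176/ 2745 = 0.06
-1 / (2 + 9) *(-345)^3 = 3733056.82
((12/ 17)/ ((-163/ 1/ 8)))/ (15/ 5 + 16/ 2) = -96/ 30481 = -0.00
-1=-1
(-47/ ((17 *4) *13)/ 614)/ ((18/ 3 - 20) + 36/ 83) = 3901/ 611165776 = 0.00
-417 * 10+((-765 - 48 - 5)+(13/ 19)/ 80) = -7581747/ 1520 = -4987.99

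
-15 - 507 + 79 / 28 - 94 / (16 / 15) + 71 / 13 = -438141 / 728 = -601.84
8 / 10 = 4 / 5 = 0.80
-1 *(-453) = 453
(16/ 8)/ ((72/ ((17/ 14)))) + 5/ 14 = 197/ 504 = 0.39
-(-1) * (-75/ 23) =-75/ 23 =-3.26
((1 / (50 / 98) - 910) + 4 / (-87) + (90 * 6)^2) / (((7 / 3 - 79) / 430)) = -27186961259 / 16675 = -1630402.47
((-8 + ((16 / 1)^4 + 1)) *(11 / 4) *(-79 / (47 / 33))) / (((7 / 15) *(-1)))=21419169.45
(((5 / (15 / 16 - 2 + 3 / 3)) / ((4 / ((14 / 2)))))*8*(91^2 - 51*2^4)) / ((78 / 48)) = -66886400 / 13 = -5145107.69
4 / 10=2 / 5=0.40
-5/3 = -1.67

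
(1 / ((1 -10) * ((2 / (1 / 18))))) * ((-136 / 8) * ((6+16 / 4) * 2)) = 85 / 81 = 1.05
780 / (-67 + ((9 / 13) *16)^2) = 131820 / 9413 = 14.00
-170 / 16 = -10.62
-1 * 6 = -6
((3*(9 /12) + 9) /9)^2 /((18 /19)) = 475 /288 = 1.65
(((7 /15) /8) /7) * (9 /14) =0.01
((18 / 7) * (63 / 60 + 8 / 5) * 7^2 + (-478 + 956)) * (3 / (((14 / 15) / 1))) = 73071 / 28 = 2609.68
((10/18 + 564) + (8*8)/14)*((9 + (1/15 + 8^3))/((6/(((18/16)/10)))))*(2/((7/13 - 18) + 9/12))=-182157742/273735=-665.45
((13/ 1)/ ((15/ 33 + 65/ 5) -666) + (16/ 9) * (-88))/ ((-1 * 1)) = 10107911/ 64602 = 156.46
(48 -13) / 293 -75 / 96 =-6205 / 9376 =-0.66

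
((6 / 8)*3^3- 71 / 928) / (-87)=-18721 / 80736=-0.23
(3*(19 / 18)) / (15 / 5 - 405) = -0.01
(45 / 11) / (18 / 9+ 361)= 15 / 1331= 0.01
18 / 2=9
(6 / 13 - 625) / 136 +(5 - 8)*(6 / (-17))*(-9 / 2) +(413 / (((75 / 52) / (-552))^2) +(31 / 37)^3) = 3385943873844019973 / 55971565000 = 60494000.37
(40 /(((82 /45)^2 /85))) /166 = 860625 /139523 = 6.17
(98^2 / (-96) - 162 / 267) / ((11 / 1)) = -214985 / 23496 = -9.15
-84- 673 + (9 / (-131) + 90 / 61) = -6037946 / 7991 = -755.59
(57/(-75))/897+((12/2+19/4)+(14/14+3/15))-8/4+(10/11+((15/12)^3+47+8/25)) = 60.13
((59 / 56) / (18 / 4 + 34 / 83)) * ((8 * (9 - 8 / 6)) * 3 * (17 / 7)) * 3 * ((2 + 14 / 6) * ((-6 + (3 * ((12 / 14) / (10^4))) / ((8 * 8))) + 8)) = 111513924503059 / 44727200000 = 2493.20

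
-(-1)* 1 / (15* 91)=1 / 1365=0.00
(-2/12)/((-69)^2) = -1/28566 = -0.00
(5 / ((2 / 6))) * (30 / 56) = 225 / 28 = 8.04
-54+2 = -52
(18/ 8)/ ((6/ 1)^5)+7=24193/ 3456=7.00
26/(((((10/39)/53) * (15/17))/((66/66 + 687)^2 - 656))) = 71975729072/25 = 2879029162.88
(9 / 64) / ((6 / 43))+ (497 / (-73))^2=32304593 / 682112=47.36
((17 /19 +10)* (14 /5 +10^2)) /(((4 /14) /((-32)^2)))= 381330432 /95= 4014004.55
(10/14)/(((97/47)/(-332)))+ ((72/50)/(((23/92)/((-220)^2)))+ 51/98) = 2649033371/9506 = 278669.62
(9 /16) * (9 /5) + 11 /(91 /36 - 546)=310617 /313040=0.99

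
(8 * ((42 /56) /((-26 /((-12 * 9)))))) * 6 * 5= 747.69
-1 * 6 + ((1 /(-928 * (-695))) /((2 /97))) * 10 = -773855 /128992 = -6.00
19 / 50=0.38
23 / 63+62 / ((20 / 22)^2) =237463 / 3150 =75.39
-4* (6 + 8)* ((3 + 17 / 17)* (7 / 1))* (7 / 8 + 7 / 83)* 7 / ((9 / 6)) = -1747928 / 249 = -7019.79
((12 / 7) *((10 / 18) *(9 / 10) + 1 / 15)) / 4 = 17 / 70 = 0.24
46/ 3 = 15.33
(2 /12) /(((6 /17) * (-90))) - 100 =-324017 /3240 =-100.01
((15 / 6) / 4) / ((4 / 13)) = 65 / 32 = 2.03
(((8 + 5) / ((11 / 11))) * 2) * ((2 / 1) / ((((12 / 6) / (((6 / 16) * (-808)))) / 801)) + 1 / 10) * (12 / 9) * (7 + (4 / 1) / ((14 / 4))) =-2397904652 / 35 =-68511561.49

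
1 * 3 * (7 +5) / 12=3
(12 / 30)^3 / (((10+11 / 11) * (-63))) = -8 / 86625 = -0.00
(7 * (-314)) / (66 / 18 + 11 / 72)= -575.48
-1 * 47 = -47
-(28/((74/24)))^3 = -37933056/50653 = -748.88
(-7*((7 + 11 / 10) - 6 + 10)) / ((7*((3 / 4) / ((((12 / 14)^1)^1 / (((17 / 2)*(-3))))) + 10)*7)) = 968 / 6895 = 0.14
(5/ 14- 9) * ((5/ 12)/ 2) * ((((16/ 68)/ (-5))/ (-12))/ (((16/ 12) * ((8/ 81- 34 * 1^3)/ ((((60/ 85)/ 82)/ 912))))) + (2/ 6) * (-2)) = 23937080620123/ 19940972921856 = 1.20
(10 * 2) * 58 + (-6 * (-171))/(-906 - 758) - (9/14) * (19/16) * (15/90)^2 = 13504251/11648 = 1159.36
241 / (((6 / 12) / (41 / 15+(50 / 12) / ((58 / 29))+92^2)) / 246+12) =5020822649 / 249999473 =20.08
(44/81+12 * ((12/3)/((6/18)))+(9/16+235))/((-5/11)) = -5418787/6480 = -836.23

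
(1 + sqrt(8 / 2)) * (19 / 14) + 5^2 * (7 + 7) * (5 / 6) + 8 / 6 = 297.07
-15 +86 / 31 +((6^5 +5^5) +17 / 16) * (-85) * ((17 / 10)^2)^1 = -26566790479 / 9920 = -2678103.88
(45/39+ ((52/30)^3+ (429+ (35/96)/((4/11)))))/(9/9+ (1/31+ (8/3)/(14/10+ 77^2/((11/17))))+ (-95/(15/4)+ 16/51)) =-9863012246277211/542172523776000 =-18.19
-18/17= -1.06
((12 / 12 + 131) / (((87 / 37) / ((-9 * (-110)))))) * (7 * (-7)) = -78974280 / 29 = -2723251.03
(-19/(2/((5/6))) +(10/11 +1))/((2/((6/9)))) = -793/396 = -2.00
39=39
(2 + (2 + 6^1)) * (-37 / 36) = -185 / 18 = -10.28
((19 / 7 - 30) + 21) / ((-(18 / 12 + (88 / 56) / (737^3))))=3202524424 / 764238785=4.19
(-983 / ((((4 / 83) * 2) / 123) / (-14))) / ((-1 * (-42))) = 3345149 / 8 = 418143.62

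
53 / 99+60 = 5993 / 99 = 60.54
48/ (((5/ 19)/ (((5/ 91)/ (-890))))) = -456/ 40495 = -0.01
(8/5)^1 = 8/5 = 1.60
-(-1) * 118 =118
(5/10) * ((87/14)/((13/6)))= 261/182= 1.43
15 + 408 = 423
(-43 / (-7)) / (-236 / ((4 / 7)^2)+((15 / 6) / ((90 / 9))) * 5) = -86 / 10101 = -0.01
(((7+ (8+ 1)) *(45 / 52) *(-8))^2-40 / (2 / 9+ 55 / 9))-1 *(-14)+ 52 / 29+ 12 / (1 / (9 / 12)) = 1144274189 / 93119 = 12288.30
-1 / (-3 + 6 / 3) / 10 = 0.10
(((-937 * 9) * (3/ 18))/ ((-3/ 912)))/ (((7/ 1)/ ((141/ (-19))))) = -3170808/ 7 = -452972.57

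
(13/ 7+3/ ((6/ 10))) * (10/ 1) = 480/ 7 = 68.57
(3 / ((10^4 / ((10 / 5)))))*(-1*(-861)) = 2583 / 5000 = 0.52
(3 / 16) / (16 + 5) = 1 / 112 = 0.01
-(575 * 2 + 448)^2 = -2553604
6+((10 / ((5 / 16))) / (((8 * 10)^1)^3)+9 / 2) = 168001 / 16000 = 10.50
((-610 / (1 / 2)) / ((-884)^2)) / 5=-61 / 195364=-0.00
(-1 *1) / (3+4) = -1 / 7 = -0.14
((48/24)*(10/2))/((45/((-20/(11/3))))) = -40/33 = -1.21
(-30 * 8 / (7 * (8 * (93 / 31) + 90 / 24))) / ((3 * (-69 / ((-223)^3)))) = -3548661440 / 53613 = -66190.32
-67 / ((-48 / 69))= 1541 / 16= 96.31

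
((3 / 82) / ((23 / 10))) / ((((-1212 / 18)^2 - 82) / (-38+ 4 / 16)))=-20385 / 151128952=-0.00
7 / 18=0.39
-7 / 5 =-1.40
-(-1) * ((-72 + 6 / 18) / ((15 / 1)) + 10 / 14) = -256 / 63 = -4.06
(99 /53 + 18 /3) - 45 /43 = 15546 /2279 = 6.82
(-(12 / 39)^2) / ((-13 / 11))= 176 / 2197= 0.08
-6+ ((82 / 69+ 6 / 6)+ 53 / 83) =-18172 / 5727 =-3.17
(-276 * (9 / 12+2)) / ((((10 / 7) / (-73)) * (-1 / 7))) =-2714943 / 10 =-271494.30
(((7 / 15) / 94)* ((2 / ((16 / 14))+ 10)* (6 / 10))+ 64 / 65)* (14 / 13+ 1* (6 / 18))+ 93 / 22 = 1263791 / 223080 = 5.67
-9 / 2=-4.50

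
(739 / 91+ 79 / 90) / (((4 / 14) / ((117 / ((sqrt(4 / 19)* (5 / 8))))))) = 12849.86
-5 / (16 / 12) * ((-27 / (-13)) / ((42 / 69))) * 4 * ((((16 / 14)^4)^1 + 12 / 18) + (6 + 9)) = -388544175 / 436982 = -889.15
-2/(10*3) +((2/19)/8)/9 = -223/3420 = -0.07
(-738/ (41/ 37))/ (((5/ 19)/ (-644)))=8149176/ 5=1629835.20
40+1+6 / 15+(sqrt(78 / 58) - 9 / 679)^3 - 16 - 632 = -27537088304493 / 45391791655+17987646*sqrt(1131) / 387735481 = -605.09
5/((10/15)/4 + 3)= 30/19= 1.58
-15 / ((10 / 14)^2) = -147 / 5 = -29.40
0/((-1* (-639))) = 0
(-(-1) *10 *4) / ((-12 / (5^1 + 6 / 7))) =-410 / 21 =-19.52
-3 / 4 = -0.75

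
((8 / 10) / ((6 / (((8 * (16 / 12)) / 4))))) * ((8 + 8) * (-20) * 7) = -7168 / 9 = -796.44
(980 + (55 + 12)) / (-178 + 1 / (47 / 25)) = -5.90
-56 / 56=-1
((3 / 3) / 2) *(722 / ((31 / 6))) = 69.87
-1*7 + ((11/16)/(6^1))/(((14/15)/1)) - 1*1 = -3529/448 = -7.88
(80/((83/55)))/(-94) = -2200/3901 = -0.56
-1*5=-5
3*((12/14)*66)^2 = 470448/49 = 9600.98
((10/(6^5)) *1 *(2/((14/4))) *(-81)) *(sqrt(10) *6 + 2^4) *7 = -5 *sqrt(10)/2 - 20/3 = -14.57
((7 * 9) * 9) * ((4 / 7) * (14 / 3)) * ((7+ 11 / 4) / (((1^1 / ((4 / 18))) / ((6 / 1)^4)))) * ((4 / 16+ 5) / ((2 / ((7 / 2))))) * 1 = 39007332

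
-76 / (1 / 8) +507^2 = 256441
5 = 5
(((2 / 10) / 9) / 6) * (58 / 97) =29 / 13095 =0.00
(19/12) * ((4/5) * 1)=19/15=1.27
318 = 318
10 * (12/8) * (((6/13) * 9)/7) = 810/91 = 8.90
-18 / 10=-9 / 5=-1.80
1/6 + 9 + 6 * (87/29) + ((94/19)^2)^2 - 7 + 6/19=484465141/781926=619.58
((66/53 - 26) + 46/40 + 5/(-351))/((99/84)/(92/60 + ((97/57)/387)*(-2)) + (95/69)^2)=-287983886889223/32538948242775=-8.85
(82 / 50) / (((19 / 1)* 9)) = 0.01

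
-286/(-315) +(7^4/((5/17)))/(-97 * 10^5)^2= 26909740002571471/29638350000000000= 0.91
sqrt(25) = 5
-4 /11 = -0.36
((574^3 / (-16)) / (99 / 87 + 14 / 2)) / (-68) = 685557187 / 32096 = 21359.58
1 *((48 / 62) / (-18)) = -4 / 93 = -0.04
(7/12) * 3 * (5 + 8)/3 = 91/12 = 7.58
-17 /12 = -1.42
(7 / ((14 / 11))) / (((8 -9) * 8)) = -11 / 16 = -0.69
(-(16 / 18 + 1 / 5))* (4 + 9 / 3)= -343 / 45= -7.62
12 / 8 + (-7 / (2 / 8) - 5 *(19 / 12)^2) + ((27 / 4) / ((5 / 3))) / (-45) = -140849 / 3600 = -39.12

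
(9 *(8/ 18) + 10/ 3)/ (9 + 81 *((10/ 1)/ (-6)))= -11/ 189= -0.06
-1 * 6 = -6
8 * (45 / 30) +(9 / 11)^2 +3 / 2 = 14.17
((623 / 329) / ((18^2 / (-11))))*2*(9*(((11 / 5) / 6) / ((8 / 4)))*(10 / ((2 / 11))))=-118459 / 10152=-11.67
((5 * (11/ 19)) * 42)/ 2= 1155/ 19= 60.79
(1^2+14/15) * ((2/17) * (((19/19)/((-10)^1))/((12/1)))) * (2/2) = -29/15300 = -0.00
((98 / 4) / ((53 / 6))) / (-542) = -147 / 28726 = -0.01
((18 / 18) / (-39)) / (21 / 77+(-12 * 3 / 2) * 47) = 11 / 362817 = 0.00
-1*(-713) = 713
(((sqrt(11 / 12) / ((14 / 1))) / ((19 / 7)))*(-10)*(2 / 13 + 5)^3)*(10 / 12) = -7519075*sqrt(33) / 1502748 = -28.74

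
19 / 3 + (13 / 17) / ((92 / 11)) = 30145 / 4692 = 6.42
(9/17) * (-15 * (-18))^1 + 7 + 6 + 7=2770/17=162.94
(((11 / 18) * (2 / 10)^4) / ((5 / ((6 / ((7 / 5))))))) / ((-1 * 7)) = -11 / 91875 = -0.00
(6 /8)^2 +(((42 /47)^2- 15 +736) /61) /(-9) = -14596579 /19403856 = -0.75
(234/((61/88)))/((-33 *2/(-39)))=12168/61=199.48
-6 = -6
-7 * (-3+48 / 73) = 1197 / 73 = 16.40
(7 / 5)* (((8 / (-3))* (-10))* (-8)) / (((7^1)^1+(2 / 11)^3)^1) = -1192576 / 27975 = -42.63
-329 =-329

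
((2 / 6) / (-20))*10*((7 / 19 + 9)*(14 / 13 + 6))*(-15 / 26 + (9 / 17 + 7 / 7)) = -1723574 / 163761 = -10.52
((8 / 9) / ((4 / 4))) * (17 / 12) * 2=68 / 27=2.52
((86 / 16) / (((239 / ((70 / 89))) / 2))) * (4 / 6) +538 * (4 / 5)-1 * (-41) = 150414766 / 319065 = 471.42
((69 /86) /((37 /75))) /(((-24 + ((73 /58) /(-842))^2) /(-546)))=134776186127856 /3642684370817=37.00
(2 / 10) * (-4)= -4 / 5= -0.80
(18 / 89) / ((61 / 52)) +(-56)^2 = 17026280 / 5429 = 3136.17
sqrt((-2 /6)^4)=1 /9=0.11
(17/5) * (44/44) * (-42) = -714/5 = -142.80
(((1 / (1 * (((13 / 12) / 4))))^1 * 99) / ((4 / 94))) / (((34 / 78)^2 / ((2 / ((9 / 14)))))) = 40648608 / 289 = 140652.62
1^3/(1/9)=9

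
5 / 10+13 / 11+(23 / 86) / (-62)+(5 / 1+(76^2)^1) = 339165601 / 58652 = 5782.68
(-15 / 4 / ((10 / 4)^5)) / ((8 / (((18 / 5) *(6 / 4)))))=-81 / 3125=-0.03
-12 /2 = -6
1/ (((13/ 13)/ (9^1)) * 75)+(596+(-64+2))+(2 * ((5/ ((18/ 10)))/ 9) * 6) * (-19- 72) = 133031/ 675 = 197.08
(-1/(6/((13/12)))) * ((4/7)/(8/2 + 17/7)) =-13/810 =-0.02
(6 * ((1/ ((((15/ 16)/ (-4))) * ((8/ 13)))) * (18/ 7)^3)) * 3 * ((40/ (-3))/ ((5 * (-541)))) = -9704448/ 927815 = -10.46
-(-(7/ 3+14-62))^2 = -18769/ 9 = -2085.44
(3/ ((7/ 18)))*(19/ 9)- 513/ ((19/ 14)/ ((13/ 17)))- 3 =-32817/ 119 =-275.77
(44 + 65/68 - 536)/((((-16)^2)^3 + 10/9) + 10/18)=-100173/3422552404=-0.00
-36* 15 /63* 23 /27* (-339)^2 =-5873740 /7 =-839105.71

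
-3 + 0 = -3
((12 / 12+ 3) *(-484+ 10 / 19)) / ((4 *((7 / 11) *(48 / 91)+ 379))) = -1313598 / 1030655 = -1.27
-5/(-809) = 5/809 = 0.01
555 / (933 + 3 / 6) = 1110 / 1867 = 0.59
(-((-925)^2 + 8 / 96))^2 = 105421576785001 / 144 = 732094283229.17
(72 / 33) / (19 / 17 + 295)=68 / 9229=0.01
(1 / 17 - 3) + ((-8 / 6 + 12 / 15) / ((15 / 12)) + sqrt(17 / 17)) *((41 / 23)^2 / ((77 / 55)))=-1548439 / 944265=-1.64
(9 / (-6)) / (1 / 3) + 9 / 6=-3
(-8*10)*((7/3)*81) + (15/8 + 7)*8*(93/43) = -643557/43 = -14966.44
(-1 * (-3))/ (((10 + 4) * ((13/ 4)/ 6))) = 36/ 91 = 0.40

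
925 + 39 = 964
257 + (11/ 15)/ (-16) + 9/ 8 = 61939/ 240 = 258.08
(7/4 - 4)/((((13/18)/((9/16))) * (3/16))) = -243/26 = -9.35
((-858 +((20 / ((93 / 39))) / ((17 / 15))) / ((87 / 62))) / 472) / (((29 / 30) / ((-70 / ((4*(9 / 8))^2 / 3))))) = 147137900 / 7591707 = 19.38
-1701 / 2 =-850.50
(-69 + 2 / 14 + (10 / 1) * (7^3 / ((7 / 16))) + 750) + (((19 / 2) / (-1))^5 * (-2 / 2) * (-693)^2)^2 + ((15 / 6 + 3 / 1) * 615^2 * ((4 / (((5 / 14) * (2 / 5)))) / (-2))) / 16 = 9898445312054966420548559 / 7168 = 1380921500007668306438.14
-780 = -780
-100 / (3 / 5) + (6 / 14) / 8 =-166.61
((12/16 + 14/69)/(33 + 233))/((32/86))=11309/1174656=0.01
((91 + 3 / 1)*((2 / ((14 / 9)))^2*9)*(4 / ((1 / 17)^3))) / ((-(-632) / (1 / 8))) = 168334119 / 30968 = 5435.74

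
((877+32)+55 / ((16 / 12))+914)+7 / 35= 37289 / 20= 1864.45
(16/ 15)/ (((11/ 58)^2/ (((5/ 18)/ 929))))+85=258005567/ 3035043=85.01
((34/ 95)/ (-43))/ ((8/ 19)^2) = -323/ 6880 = -0.05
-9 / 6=-3 / 2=-1.50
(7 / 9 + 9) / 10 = 44 / 45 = 0.98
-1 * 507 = -507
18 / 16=9 / 8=1.12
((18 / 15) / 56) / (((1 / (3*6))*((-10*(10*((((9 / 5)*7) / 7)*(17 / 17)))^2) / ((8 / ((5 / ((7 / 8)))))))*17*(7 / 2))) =-1 / 357000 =-0.00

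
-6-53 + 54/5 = -241/5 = -48.20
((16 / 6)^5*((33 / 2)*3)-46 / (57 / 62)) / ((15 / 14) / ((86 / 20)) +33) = 255743747 / 1283526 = 199.25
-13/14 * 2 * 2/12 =-13/42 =-0.31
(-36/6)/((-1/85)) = 510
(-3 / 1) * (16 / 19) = -48 / 19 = -2.53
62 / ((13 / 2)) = 124 / 13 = 9.54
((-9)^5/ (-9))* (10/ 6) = 10935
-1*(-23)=23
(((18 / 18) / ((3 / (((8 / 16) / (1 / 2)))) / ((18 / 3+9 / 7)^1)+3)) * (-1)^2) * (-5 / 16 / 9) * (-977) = 83045 / 8352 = 9.94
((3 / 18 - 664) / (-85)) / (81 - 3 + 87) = 3983 / 84150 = 0.05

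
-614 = -614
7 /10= 0.70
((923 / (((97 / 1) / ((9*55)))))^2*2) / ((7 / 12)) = 5009853677400 / 65863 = 76064765.91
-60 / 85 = -12 / 17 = -0.71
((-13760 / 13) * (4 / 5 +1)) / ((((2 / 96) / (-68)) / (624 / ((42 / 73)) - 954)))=73890275328 / 91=811981047.56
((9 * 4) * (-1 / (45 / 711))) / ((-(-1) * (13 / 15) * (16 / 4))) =-164.08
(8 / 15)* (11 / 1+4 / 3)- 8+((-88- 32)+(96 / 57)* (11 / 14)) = -120.10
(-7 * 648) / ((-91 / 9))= 5832 / 13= 448.62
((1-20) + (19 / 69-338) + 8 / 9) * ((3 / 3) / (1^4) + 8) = -73658 / 23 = -3202.52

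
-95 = -95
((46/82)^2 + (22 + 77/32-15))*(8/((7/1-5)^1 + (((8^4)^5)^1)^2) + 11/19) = 5.63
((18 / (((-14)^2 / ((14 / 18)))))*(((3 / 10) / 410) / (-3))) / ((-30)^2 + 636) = -1 / 88166400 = -0.00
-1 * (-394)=394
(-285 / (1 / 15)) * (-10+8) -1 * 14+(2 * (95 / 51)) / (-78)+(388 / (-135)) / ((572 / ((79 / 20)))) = 56027299429 / 6563700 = 8535.93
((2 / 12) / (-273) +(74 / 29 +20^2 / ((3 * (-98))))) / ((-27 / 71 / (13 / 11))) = -28107551 / 7596666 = -3.70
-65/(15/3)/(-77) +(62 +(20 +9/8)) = 51309/616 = 83.29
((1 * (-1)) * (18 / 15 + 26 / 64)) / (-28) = 257 / 4480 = 0.06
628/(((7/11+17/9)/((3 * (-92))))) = -8579736/125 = -68637.89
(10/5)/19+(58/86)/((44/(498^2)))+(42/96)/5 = 2733142669/718960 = 3801.52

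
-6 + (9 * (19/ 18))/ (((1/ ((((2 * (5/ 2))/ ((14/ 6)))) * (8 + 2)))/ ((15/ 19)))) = 1083/ 7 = 154.71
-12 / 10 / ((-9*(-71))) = -2 / 1065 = -0.00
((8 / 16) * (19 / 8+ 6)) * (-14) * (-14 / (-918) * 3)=-3283 / 1224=-2.68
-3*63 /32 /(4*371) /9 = -3 /6784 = -0.00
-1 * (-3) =3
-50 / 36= -25 / 18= -1.39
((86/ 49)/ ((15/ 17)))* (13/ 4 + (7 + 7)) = 16813/ 490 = 34.31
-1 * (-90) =90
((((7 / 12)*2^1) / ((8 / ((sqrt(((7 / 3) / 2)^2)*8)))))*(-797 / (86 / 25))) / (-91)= 139475 / 40248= 3.47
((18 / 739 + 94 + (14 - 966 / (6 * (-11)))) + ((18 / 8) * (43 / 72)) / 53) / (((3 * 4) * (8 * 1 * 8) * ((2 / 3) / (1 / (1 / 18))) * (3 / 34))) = 86263766961 / 1764708352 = 48.88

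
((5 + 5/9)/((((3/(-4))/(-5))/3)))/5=200/9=22.22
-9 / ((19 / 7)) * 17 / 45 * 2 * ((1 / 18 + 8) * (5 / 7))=-2465 / 171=-14.42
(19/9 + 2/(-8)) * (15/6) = 335/72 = 4.65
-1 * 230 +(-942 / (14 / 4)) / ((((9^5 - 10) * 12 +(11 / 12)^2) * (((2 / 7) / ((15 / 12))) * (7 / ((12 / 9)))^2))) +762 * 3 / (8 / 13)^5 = 2102658820845613363 / 81902897348608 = 25672.58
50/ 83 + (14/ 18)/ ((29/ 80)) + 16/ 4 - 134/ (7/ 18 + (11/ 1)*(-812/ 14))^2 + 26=32.75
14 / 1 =14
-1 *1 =-1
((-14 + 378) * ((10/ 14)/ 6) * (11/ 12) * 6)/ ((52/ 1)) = 55/ 12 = 4.58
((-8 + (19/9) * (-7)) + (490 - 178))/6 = 2603/54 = 48.20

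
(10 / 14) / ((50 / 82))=41 / 35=1.17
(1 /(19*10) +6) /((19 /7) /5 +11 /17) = 135779 /26904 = 5.05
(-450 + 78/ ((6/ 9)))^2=110889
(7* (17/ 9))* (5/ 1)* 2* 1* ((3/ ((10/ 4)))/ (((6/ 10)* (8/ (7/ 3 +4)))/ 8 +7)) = 22610/ 1011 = 22.36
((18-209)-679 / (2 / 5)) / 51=-1259 / 34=-37.03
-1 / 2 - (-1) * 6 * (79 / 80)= 5.42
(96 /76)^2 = 576 /361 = 1.60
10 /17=0.59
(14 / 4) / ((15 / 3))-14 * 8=-1113 / 10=-111.30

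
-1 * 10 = -10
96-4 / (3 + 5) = 95.50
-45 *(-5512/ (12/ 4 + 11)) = 124020/ 7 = 17717.14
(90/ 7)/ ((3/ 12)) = 360/ 7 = 51.43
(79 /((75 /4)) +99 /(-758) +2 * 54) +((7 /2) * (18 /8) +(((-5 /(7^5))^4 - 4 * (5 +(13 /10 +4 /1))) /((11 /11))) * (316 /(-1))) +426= 13565.16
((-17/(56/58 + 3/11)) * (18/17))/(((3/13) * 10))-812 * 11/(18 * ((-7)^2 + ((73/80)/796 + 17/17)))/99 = -3259719035633/509372078175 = -6.40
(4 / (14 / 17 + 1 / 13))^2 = 781456 / 39601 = 19.73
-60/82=-30/41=-0.73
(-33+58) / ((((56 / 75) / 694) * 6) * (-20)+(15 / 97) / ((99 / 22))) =-12622125 / 47834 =-263.87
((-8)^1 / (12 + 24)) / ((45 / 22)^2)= -968 / 18225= -0.05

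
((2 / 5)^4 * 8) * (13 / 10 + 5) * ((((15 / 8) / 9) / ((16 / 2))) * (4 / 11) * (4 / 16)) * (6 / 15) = 42 / 34375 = 0.00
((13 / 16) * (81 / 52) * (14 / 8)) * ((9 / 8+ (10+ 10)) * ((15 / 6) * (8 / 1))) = 479115 / 512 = 935.77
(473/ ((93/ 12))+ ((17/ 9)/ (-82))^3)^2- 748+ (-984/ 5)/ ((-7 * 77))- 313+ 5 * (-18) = 1077158246444497838414329831/ 418427604553752573151680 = 2574.30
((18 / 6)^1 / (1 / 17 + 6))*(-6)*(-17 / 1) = 5202 / 103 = 50.50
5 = 5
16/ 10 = 8/ 5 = 1.60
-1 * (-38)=38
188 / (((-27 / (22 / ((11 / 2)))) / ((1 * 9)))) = -752 / 3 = -250.67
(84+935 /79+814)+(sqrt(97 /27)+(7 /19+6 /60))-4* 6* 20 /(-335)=913.63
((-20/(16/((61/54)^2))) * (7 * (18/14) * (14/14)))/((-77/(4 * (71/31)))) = 1320955/773388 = 1.71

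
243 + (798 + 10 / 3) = 3133 / 3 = 1044.33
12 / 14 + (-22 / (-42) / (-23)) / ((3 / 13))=157 / 207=0.76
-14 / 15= -0.93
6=6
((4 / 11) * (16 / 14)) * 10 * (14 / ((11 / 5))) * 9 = 28800 / 121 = 238.02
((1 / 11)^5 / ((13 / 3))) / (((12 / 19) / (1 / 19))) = 1 / 8374652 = 0.00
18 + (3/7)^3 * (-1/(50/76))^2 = 3897738/214375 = 18.18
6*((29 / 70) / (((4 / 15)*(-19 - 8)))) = -29 / 84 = -0.35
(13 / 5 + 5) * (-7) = -266 / 5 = -53.20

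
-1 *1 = -1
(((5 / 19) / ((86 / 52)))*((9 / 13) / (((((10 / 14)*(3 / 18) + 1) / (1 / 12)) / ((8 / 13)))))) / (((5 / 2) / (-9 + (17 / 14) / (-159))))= -481224 / 26456911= -0.02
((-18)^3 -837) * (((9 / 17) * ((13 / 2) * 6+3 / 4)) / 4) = -9543339 / 272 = -35085.81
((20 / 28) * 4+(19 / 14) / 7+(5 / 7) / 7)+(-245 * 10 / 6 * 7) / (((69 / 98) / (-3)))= 82375621 / 6762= 12182.14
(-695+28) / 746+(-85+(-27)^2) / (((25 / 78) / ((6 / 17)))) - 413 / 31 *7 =6044612117 / 9828550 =615.01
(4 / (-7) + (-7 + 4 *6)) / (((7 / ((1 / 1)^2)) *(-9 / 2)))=-230 / 441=-0.52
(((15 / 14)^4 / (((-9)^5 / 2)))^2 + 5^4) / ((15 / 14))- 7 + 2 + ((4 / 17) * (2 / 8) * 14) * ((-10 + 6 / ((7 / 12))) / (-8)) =413064268379183821 / 714268489235616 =578.30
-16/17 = -0.94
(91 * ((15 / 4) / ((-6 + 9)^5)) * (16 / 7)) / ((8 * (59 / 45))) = 325 / 1062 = 0.31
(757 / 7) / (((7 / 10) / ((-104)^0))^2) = 75700 / 343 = 220.70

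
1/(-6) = -1/6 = -0.17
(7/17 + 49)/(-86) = -420/731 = -0.57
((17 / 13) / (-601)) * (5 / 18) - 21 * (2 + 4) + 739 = 86208557 / 140634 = 613.00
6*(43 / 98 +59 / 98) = 306 / 49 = 6.24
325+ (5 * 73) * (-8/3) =-1945/3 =-648.33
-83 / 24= -3.46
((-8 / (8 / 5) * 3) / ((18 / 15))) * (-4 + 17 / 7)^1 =275 / 14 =19.64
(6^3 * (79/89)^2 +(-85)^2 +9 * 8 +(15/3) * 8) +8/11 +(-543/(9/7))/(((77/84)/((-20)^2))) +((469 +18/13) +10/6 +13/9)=-1797356680804/10194327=-176309.50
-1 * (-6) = 6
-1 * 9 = -9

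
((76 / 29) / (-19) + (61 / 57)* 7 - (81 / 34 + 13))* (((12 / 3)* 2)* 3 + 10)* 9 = -1353747 / 551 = -2456.89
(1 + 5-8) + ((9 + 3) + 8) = 18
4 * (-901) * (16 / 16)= -3604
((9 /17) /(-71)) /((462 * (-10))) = 3 /1858780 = 0.00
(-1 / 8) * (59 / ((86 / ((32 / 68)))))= -59 / 1462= -0.04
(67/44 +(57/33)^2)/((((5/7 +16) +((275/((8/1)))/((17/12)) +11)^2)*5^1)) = 4412163/6170067695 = 0.00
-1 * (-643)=643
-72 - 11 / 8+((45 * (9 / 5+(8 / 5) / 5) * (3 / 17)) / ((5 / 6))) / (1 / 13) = 643469 / 3400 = 189.26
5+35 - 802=-762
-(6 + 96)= -102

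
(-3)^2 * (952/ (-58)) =-4284/ 29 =-147.72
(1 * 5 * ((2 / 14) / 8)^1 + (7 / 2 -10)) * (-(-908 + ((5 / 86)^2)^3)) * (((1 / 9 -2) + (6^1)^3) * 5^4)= -158830073378973255224375 / 203901886508544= -778953427.55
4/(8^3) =1/128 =0.01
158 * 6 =948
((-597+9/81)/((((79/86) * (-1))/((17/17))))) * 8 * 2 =93568/9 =10396.44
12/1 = 12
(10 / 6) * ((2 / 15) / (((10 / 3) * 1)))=1 / 15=0.07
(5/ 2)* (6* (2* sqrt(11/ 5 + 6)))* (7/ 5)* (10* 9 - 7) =3486* sqrt(205)/ 5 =9982.38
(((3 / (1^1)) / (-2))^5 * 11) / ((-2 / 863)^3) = 1718032384431 / 256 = 6711064001.68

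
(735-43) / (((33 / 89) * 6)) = 30794 / 99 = 311.05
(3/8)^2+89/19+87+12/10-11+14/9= 4573519/54720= 83.58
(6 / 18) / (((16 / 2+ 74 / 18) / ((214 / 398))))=321 / 21691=0.01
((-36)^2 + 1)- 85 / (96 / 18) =20497 / 16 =1281.06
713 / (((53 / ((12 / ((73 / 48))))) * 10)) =205344 / 19345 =10.61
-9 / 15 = -3 / 5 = -0.60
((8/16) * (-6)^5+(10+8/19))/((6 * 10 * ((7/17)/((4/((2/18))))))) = -3757374/665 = -5650.19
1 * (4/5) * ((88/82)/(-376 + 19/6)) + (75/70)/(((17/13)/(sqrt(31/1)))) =-1056/458585 + 195 * sqrt(31)/238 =4.56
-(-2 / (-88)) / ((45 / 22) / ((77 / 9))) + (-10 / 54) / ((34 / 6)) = -1759 / 13770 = -0.13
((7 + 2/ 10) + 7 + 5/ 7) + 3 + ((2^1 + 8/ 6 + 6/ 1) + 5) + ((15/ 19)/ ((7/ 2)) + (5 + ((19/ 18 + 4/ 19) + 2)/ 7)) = 64877/ 1710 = 37.94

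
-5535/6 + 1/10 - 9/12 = -18463/20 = -923.15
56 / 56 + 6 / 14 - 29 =-193 / 7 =-27.57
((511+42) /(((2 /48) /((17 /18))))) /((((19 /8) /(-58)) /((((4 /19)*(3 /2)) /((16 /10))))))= -21810320 /361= -60416.40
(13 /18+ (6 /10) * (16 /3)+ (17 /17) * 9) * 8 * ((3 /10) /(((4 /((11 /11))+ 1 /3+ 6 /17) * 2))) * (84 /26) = 830382 /77675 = 10.69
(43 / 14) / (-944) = -43 / 13216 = -0.00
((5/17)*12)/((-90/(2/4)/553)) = -553/51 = -10.84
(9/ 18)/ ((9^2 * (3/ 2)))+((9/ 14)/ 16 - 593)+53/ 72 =-32235697/ 54432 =-592.22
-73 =-73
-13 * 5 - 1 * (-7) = -58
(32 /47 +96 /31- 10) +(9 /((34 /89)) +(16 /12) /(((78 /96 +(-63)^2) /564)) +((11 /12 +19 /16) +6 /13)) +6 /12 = 20214955331693 /981709605552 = 20.59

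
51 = 51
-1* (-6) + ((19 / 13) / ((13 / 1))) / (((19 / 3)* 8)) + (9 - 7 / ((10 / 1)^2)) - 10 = 166709 / 33800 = 4.93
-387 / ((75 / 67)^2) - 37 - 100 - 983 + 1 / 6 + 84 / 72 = -2676581 / 1875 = -1427.51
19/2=9.50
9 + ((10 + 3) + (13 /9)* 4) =250 /9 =27.78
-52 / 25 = -2.08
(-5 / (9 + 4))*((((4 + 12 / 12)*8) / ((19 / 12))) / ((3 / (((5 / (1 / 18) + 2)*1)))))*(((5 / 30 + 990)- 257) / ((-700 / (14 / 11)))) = 3237664 / 8151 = 397.21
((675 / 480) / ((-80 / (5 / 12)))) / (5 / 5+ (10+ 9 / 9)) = -5 / 8192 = -0.00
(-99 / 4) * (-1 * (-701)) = -69399 / 4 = -17349.75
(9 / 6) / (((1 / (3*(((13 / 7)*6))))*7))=351 / 49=7.16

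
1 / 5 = 0.20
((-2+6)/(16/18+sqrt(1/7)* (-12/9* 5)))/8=-135* sqrt(7)/1576 - 63/788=-0.31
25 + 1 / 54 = 1351 / 54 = 25.02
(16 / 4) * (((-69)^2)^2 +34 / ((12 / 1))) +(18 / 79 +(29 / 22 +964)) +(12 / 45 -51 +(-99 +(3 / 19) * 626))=14970426283141 / 165110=90669409.99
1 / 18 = 0.06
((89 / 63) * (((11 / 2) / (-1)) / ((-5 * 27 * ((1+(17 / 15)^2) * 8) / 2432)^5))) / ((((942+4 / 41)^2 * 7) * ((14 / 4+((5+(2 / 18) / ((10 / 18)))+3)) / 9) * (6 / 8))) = 23442199863808000000 / 19637425981833583866735429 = 0.00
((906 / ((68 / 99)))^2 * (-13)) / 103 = -26146294317 / 119068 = -219591.28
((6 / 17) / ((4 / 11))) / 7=33 / 238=0.14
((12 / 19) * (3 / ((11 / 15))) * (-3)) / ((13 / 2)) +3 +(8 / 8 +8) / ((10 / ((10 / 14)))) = 93207 / 38038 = 2.45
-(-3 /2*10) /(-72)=-5 /24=-0.21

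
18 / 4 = 4.50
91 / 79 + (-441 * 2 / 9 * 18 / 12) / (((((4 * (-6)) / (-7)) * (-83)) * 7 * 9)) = 547687 / 472104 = 1.16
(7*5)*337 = 11795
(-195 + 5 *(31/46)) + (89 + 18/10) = -23191/230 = -100.83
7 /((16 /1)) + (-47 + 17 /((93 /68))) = -50789 /1488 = -34.13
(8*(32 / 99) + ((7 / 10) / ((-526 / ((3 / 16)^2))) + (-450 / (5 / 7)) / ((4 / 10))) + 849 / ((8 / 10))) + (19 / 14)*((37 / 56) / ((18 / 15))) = -3334126502573 / 6532162560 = -510.42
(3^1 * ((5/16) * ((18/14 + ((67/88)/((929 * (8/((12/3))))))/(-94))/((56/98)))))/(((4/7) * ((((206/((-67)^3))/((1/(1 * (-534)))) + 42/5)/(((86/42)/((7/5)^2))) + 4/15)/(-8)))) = -70438597930072378125/20649712578070636544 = -3.41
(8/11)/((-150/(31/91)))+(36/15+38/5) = 750626/75075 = 10.00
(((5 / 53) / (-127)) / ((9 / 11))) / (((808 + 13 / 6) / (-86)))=0.00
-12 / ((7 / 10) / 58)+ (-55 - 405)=-10180 / 7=-1454.29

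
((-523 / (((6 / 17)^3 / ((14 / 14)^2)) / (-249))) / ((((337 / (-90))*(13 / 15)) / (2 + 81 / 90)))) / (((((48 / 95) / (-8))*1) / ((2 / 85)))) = 34562028755 / 35048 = 986134.12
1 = 1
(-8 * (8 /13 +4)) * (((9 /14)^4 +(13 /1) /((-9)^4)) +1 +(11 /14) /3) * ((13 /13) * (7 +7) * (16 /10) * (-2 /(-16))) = -1446423652 /9751833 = -148.32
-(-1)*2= 2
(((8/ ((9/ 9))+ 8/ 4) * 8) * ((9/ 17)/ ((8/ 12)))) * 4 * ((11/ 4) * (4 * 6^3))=10264320/ 17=603783.53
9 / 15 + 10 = 53 / 5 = 10.60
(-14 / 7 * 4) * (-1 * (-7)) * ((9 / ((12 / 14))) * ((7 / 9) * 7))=-9604 / 3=-3201.33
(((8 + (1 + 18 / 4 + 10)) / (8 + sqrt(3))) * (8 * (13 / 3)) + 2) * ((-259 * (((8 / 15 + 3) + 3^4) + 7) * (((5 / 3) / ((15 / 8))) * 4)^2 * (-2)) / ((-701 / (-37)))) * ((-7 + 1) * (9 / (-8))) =134179977401344 / 5772735 - 16464296855552 * sqrt(3) / 5772735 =18303798.59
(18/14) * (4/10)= 18/35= 0.51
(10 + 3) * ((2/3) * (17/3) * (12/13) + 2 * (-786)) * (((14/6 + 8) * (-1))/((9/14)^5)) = 1019892861568/531441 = 1919108.35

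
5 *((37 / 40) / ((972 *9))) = 37 / 69984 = 0.00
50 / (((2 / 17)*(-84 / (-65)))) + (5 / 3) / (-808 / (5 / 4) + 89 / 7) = 612689975 / 1863036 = 328.87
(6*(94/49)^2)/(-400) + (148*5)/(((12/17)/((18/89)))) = 2264753697/10684450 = 211.97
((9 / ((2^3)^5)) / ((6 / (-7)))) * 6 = -63 / 32768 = -0.00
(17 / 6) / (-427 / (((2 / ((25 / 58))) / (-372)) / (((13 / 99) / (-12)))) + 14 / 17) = -553146 / 72973649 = -0.01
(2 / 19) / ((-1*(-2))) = 0.05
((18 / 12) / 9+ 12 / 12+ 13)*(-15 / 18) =-425 / 36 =-11.81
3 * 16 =48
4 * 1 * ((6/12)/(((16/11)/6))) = 33/4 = 8.25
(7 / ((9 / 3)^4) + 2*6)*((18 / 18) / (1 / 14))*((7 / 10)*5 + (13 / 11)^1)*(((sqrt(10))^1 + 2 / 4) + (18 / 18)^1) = 64169 / 54 + 64169*sqrt(10) / 81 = 3693.50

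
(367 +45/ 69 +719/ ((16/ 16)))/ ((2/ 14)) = 174951/ 23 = 7606.57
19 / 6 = 3.17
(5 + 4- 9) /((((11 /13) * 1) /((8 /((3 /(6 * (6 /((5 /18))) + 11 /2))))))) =0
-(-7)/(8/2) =7/4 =1.75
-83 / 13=-6.38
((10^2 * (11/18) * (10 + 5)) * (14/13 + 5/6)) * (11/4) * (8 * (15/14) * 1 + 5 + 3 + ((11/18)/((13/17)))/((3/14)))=112408561375/1149876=97757.12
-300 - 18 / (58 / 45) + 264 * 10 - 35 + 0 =66440 / 29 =2291.03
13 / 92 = 0.14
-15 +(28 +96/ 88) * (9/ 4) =555/ 11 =50.45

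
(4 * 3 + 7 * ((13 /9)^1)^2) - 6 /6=2074 /81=25.60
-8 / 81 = -0.10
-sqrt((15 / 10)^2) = -3 / 2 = -1.50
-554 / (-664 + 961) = -554 / 297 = -1.87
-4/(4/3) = -3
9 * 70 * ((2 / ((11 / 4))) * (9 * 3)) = 136080 / 11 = 12370.91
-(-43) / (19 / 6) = 258 / 19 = 13.58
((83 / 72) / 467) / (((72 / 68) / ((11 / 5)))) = 0.01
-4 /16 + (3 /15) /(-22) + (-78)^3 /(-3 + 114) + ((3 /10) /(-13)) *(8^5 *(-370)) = 29154765063 /105820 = 275512.81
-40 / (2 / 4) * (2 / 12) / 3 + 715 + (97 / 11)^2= 858476 / 1089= 788.32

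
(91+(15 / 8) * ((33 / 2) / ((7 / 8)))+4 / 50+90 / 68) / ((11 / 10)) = 760176 / 6545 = 116.15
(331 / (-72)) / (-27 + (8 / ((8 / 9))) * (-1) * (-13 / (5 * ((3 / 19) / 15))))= -331 / 158112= -0.00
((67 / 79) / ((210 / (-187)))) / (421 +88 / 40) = -12529 / 7020888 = -0.00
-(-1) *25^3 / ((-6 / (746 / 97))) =-20027.92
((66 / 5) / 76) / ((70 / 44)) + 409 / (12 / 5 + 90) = 995333 / 219450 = 4.54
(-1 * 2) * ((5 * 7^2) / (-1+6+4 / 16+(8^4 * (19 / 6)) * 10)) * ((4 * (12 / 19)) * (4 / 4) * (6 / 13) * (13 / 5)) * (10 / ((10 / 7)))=-2370816 / 29574317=-0.08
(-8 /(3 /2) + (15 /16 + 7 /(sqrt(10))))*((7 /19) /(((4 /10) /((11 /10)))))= -16247 /3648 + 539*sqrt(10) /760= -2.21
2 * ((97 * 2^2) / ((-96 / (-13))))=1261 / 12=105.08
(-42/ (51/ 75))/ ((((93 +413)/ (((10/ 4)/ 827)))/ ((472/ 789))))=-206500/ 935471801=-0.00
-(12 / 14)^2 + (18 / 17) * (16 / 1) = 13500 / 833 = 16.21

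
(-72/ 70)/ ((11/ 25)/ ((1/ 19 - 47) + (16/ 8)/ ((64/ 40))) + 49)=-69460/ 3308347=-0.02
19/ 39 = 0.49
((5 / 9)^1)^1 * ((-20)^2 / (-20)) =-100 / 9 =-11.11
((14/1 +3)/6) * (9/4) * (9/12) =153/32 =4.78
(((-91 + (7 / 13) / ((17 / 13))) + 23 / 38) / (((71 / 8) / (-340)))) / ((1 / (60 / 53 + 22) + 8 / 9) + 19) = 51311630880 / 296686919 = 172.95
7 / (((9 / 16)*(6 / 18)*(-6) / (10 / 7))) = -80 / 9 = -8.89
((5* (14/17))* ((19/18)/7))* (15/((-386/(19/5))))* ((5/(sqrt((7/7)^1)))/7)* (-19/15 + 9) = -104690/206703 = -0.51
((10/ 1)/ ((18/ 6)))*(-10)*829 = -82900/ 3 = -27633.33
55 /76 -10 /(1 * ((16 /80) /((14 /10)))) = -5265 /76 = -69.28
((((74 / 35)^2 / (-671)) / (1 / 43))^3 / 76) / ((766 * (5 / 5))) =-0.00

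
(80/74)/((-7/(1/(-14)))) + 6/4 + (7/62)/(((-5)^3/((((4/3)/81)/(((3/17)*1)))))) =15476627137/10242996750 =1.51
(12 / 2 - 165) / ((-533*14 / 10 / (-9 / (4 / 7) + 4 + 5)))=-21465 / 14924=-1.44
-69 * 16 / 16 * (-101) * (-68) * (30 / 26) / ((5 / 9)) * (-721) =9225255564 / 13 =709635043.38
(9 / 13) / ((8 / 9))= 81 / 104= 0.78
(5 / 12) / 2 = 5 / 24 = 0.21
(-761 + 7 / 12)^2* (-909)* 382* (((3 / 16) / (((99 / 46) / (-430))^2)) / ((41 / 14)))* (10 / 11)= -1374741754427603515625 / 2946834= -466514827244291.17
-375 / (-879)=125 / 293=0.43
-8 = -8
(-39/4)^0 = 1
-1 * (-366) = 366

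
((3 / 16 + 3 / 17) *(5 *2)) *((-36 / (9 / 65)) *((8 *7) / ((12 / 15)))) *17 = -1126125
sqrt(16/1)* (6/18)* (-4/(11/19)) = -304/33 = -9.21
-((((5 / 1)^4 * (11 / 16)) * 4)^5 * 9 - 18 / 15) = -691155910491943353231 / 5120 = -134991388767957686.18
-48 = -48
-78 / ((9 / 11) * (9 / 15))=-1430 / 9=-158.89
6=6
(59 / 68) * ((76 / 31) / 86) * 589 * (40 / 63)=425980 / 46053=9.25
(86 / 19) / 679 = 86 / 12901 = 0.01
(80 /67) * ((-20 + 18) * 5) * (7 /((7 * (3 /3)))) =-800 /67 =-11.94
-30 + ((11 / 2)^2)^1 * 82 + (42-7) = 4971 / 2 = 2485.50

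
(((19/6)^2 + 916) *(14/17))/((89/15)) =68635/534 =128.53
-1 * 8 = -8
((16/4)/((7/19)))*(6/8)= 57/7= 8.14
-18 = -18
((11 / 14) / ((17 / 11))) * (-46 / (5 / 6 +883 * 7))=-16698 / 4413829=-0.00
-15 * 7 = -105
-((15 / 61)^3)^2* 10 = -113906250 / 51520374361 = -0.00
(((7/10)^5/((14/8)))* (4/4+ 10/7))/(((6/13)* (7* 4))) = 10829/600000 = 0.02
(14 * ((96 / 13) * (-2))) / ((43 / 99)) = -266112 / 559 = -476.05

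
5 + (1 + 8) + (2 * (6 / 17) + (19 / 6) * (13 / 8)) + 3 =18647 / 816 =22.85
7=7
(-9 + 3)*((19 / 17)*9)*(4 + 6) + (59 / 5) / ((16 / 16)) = -50297 / 85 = -591.73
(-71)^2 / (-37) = -5041 / 37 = -136.24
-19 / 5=-3.80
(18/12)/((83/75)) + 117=118.36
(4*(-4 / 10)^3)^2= 1024 / 15625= 0.07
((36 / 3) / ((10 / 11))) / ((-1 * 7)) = -66 / 35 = -1.89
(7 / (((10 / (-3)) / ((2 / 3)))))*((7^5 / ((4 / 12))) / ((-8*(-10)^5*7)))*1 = -0.01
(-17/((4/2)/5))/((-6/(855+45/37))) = 224400/37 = 6064.86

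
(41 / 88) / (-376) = -41 / 33088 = -0.00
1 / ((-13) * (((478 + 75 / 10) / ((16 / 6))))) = -16 / 37869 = -0.00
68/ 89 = 0.76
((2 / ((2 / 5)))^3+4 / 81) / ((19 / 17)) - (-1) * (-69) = 66002 / 1539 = 42.89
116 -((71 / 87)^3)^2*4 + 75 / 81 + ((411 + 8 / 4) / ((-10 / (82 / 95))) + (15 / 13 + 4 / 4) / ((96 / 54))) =870848130956518181 / 10710567164922300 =81.31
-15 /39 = -5 /13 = -0.38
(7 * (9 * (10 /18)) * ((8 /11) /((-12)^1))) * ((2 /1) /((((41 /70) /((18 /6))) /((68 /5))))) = -133280 /451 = -295.52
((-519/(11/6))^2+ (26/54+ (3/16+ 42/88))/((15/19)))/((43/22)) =1461341221/35640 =41002.84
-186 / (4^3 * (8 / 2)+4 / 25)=-2325 / 3202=-0.73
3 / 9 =1 / 3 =0.33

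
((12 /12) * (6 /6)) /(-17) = -1 /17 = -0.06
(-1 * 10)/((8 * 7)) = -5/28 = -0.18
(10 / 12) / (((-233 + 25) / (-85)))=425 / 1248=0.34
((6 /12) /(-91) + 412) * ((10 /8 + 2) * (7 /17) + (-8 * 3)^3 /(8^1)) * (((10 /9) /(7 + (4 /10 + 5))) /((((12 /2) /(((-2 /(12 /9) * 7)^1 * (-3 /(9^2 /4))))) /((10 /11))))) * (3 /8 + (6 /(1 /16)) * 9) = -12986086.45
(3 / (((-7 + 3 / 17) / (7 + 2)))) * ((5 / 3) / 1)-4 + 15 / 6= -939 / 116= -8.09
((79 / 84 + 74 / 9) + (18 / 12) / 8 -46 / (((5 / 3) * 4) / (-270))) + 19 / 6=1890521 / 1008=1875.52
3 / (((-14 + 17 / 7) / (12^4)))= -5376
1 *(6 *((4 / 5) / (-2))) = -12 / 5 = -2.40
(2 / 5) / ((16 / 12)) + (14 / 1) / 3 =149 / 30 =4.97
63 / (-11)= -63 / 11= -5.73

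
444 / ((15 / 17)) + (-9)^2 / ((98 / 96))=142724 / 245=582.55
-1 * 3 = -3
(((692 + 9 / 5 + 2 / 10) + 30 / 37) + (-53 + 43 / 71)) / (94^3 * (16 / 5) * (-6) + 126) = -4219070 / 104732492559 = -0.00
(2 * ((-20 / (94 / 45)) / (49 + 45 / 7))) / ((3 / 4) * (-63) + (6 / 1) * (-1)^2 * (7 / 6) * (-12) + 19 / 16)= 25200 / 9487279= 0.00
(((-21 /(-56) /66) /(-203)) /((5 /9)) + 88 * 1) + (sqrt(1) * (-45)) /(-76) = 300695609 /3394160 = 88.59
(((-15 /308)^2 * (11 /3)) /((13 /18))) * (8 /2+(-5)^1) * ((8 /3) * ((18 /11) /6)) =-0.01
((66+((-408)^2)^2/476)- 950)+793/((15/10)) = 1222504154/21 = 58214483.52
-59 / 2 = -29.50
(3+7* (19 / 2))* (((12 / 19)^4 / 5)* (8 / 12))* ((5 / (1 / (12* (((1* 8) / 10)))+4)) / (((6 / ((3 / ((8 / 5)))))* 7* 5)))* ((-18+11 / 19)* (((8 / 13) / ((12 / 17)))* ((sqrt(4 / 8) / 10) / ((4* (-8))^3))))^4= 139354969591819099 / 7531236161098691729090090589224960000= 0.00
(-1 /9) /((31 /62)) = -2 /9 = -0.22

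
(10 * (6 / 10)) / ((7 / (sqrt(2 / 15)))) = 2 * sqrt(30) / 35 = 0.31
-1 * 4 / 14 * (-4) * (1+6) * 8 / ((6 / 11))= 352 / 3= 117.33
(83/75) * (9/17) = 249/425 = 0.59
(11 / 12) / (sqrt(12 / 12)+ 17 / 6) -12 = -541 / 46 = -11.76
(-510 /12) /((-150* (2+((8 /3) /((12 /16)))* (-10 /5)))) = -51 /920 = -0.06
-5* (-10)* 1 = 50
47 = 47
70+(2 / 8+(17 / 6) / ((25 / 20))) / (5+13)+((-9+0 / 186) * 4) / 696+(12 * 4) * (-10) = -12838441 / 31320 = -409.91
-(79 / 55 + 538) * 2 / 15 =-59338 / 825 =-71.92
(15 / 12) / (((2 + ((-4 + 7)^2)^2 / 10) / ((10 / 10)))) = 25 / 202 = 0.12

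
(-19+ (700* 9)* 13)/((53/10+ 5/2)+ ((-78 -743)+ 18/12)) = -818810/8117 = -100.88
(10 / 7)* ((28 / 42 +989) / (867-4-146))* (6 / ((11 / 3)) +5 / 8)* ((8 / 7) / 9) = 5908310 / 10434501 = 0.57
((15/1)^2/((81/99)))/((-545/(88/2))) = -2420/109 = -22.20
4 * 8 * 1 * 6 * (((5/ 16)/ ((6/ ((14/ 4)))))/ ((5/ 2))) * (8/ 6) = 56/ 3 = 18.67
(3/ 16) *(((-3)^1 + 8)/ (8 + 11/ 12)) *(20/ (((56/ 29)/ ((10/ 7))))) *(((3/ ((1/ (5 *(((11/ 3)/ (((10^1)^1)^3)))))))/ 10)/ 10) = 2871/ 3355520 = 0.00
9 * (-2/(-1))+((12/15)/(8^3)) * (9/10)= 115209/6400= 18.00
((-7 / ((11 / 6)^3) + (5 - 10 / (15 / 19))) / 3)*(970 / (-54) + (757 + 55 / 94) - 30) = -2082.19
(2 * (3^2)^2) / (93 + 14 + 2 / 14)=189 / 125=1.51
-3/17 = -0.18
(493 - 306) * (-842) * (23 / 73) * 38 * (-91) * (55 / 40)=235877415.75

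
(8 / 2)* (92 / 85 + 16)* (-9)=-52272 / 85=-614.96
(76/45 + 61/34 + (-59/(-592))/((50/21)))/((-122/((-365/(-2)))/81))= -427.10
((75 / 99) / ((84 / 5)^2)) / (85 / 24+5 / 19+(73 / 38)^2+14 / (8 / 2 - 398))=8889625 / 24705822834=0.00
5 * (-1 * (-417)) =2085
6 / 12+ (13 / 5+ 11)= 141 / 10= 14.10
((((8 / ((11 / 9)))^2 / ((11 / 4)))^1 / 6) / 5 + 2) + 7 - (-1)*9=18.52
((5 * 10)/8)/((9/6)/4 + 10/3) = 150/89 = 1.69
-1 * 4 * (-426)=1704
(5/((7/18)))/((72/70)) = 25/2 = 12.50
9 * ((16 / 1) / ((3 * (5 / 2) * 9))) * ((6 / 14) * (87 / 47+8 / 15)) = 53792 / 24675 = 2.18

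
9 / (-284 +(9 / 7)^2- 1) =-147 / 4628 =-0.03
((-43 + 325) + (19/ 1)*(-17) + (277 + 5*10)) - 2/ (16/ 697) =1591/ 8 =198.88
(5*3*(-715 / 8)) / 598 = -825 / 368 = -2.24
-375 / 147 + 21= 904 / 49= 18.45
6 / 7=0.86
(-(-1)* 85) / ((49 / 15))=1275 / 49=26.02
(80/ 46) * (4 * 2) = 320/ 23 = 13.91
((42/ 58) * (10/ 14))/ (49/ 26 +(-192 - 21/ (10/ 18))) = -0.00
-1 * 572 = -572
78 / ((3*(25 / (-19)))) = -19.76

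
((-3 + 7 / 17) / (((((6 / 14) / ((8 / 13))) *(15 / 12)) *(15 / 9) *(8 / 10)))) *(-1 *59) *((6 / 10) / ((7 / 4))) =45.11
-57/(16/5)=-285/16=-17.81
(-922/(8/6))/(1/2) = -1383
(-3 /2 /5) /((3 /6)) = -3 /5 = -0.60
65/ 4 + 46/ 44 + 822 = 36929/ 44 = 839.30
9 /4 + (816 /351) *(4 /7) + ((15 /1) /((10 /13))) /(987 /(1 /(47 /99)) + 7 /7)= 7067989 /1952496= 3.62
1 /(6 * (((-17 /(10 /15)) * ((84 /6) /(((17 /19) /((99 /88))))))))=-4 /10773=-0.00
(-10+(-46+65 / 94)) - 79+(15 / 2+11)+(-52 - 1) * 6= -20389 / 47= -433.81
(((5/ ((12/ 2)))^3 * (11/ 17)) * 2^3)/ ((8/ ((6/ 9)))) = 0.25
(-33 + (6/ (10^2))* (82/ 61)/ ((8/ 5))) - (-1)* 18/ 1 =-36477/ 2440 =-14.95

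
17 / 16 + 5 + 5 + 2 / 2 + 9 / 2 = 265 / 16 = 16.56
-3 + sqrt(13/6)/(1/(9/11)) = -3 + 3 * sqrt(78)/22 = -1.80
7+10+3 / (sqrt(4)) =37 / 2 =18.50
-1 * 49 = -49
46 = 46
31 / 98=0.32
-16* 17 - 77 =-349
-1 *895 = -895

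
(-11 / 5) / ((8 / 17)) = -187 / 40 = -4.68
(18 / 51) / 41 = 6 / 697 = 0.01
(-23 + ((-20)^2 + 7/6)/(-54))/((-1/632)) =1557722/81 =19231.14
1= 1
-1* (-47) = 47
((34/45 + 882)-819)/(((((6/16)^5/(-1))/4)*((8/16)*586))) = -376045568/3203955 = -117.37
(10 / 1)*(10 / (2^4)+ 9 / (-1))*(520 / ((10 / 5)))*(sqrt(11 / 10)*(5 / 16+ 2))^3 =-485306393*sqrt(110) / 16384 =-310665.06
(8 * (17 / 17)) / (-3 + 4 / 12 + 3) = 24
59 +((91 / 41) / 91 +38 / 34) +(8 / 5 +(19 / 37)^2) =295827184 / 4770965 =62.01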